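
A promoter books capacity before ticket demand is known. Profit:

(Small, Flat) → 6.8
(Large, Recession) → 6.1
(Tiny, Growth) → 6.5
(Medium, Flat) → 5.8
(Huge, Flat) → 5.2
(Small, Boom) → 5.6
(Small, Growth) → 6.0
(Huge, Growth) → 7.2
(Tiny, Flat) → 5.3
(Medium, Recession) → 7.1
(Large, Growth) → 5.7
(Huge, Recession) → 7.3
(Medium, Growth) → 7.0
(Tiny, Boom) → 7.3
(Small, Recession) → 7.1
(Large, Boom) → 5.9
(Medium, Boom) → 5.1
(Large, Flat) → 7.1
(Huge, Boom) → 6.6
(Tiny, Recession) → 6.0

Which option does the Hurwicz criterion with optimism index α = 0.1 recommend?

Large

Tiny: 0.1·7.3 + 0.9·5.3 = 5.5
Small: 0.1·7.1 + 0.9·5.6 = 5.75
Medium: 0.1·7.1 + 0.9·5.1 = 5.3
Large: 0.1·7.1 + 0.9·5.7 = 5.84
Huge: 0.1·7.3 + 0.9·5.2 = 5.41
Highest Hurwicz score = 5.84 → Large.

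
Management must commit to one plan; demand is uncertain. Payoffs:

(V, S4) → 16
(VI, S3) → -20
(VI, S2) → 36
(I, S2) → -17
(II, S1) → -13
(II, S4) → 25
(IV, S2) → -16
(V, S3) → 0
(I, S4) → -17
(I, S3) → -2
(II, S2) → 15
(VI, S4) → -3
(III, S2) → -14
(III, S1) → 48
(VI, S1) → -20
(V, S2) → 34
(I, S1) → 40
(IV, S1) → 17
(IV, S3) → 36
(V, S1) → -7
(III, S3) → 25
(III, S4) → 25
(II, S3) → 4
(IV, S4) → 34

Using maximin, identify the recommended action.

Row minima: I=-17, II=-13, III=-14, IV=-16, V=-7, VI=-20
Best worst-case = -7 → V.

V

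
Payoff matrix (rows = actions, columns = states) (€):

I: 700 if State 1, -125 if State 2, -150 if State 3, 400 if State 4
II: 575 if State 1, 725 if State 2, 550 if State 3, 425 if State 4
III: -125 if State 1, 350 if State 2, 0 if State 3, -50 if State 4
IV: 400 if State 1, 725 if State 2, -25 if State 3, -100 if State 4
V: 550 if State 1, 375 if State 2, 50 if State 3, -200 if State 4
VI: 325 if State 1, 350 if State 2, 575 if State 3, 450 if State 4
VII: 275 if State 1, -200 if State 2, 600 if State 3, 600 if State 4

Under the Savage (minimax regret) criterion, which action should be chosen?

Column bests: State 1=700, State 2=725, State 3=600, State 4=600.
I regrets: 0, 850, 750, 200 → max 850
II regrets: 125, 0, 50, 175 → max 175
III regrets: 825, 375, 600, 650 → max 825
IV regrets: 300, 0, 625, 700 → max 700
V regrets: 150, 350, 550, 800 → max 800
VI regrets: 375, 375, 25, 150 → max 375
VII regrets: 425, 925, 0, 0 → max 925
Smallest max regret = 175 → II.

II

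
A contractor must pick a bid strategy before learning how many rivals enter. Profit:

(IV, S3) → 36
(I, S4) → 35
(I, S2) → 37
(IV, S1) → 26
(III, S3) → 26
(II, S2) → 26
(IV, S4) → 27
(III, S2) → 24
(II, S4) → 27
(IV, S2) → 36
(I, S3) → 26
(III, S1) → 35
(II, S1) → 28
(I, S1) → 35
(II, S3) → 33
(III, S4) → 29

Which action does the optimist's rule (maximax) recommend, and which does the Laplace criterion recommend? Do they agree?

Row maxima: I=37, II=33, III=35, IV=36
Best best-case = 37 → I.
Row averages: I=33.25, II=28.5, III=28.5, IV=31.25
Highest average = 33.25 → I.

maximax → I; laplace → I (agree)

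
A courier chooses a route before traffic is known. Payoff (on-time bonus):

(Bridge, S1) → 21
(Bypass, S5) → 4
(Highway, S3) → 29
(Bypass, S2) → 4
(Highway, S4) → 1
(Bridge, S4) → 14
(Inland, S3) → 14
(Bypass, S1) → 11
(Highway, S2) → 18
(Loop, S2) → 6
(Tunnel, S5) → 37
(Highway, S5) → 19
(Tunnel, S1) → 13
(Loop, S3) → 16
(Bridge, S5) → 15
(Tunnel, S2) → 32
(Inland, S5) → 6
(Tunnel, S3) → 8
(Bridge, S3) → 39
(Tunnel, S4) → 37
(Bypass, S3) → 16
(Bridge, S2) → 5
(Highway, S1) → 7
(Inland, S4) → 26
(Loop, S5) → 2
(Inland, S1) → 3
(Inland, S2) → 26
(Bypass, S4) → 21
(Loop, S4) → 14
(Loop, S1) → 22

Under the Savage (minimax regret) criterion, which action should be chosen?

Bridge

Column bests: S1=22, S2=32, S3=39, S4=37, S5=37.
Loop regrets: 0, 26, 23, 23, 35 → max 35
Bypass regrets: 11, 28, 23, 16, 33 → max 33
Bridge regrets: 1, 27, 0, 23, 22 → max 27
Inland regrets: 19, 6, 25, 11, 31 → max 31
Tunnel regrets: 9, 0, 31, 0, 0 → max 31
Highway regrets: 15, 14, 10, 36, 18 → max 36
Smallest max regret = 27 → Bridge.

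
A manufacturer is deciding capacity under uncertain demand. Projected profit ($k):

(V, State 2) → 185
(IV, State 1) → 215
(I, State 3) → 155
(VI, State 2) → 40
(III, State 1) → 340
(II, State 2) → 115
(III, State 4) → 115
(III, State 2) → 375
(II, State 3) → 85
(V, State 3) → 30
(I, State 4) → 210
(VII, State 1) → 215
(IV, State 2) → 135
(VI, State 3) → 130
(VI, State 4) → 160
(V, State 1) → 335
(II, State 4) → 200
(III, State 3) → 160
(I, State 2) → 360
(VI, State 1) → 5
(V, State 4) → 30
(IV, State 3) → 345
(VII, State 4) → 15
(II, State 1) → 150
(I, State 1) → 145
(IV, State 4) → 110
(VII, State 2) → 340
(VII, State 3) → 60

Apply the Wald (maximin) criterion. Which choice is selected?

I

Row minima: I=145, II=85, III=115, IV=110, V=30, VI=5, VII=15
Best worst-case = 145 → I.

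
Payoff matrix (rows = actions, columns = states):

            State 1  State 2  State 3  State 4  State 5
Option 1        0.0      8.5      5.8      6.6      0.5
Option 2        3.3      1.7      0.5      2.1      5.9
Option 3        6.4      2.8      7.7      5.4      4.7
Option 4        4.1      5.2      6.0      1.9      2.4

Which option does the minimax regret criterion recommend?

Column bests: State 1=6.4, State 2=8.5, State 3=7.7, State 4=6.6, State 5=5.9.
Option 1 regrets: 6.4, 0.0, 1.9, 0.0, 5.4 → max 6.4
Option 2 regrets: 3.1, 6.8, 7.2, 4.5, 0.0 → max 7.2
Option 3 regrets: 0.0, 5.7, 0.0, 1.2, 1.2 → max 5.7
Option 4 regrets: 2.3, 3.3, 1.7, 4.7, 3.5 → max 4.7
Smallest max regret = 4.7 → Option 4.

Option 4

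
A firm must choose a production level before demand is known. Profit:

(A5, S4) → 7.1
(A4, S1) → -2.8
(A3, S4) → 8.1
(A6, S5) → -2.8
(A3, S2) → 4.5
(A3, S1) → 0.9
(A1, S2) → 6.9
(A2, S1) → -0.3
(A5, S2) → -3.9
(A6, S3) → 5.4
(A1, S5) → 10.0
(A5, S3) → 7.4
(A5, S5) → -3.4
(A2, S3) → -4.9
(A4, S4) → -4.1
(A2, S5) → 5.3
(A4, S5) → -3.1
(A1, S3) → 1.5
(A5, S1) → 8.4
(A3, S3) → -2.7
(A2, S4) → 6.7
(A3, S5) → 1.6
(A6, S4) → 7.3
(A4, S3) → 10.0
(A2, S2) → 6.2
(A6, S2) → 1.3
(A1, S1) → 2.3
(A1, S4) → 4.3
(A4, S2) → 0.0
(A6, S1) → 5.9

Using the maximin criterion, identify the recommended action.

A1

Row minima: A1=1.5, A2=-4.9, A3=-2.7, A4=-4.1, A5=-3.9, A6=-2.8
Best worst-case = 1.5 → A1.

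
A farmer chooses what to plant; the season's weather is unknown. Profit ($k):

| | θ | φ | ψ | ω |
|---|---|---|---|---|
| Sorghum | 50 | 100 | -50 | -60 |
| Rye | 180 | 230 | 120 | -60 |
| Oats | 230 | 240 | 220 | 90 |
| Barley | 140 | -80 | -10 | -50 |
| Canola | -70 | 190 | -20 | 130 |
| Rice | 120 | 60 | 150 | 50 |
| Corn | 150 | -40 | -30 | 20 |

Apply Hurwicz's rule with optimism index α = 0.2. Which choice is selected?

Sorghum: 0.2·100 + 0.8·(-60) = -28
Rye: 0.2·230 + 0.8·(-60) = -2
Oats: 0.2·240 + 0.8·90 = 120
Barley: 0.2·140 + 0.8·(-80) = -36
Canola: 0.2·190 + 0.8·(-70) = -18
Rice: 0.2·150 + 0.8·50 = 70
Corn: 0.2·150 + 0.8·(-40) = -2
Highest Hurwicz score = 120 → Oats.

Oats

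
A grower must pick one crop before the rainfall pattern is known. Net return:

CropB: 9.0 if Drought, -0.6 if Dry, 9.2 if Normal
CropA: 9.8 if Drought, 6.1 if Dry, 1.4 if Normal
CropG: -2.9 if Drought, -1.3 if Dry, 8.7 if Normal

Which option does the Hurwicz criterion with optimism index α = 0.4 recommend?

CropA

CropB: 0.4·9.2 + 0.6·(-0.6) = 3.32
CropA: 0.4·9.8 + 0.6·1.4 = 4.76
CropG: 0.4·8.7 + 0.6·(-2.9) = 1.74
Highest Hurwicz score = 4.76 → CropA.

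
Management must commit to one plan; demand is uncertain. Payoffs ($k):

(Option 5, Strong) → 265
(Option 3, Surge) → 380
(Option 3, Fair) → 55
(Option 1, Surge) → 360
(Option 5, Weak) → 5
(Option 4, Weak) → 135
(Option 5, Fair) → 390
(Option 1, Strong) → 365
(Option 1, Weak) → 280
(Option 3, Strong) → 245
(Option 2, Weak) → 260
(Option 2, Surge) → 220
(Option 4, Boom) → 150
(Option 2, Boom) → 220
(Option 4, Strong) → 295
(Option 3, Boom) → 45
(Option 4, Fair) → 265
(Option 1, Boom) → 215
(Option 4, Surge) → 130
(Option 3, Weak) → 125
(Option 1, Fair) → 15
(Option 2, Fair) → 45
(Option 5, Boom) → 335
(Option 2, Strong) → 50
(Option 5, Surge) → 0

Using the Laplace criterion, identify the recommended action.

Option 1

Row averages: Option 1=247, Option 2=159, Option 3=170, Option 4=195, Option 5=199
Highest average = 247 → Option 1.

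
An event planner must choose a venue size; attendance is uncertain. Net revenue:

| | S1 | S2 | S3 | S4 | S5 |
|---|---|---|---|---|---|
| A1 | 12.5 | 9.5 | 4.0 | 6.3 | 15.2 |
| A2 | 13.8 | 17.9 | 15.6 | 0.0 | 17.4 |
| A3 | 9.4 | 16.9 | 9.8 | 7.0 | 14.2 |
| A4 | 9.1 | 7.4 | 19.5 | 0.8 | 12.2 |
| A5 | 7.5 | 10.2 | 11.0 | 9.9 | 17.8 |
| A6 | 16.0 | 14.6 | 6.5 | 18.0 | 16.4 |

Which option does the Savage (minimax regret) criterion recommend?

Column bests: S1=16.0, S2=17.9, S3=19.5, S4=18.0, S5=17.8.
A1 regrets: 3.5, 8.4, 15.5, 11.7, 2.6 → max 15.5
A2 regrets: 2.2, 0.0, 3.9, 18.0, 0.4 → max 18.0
A3 regrets: 6.6, 1.0, 9.7, 11.0, 3.6 → max 11.0
A4 regrets: 6.9, 10.5, 0.0, 17.2, 5.6 → max 17.2
A5 regrets: 8.5, 7.7, 8.5, 8.1, 0.0 → max 8.5
A6 regrets: 0.0, 3.3, 13.0, 0.0, 1.4 → max 13.0
Smallest max regret = 8.5 → A5.

A5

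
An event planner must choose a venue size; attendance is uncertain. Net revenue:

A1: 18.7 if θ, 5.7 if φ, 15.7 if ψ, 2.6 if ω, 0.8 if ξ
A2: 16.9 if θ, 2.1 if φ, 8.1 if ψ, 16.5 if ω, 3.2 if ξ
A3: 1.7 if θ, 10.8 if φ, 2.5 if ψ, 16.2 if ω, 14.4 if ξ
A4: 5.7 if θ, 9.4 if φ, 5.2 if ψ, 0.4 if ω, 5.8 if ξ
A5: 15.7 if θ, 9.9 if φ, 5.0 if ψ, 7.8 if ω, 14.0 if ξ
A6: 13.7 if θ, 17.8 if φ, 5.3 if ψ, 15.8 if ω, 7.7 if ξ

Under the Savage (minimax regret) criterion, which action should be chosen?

Column bests: θ=18.7, φ=17.8, ψ=15.7, ω=16.5, ξ=14.4.
A1 regrets: 0.0, 12.1, 0.0, 13.9, 13.6 → max 13.9
A2 regrets: 1.8, 15.7, 7.6, 0.0, 11.2 → max 15.7
A3 regrets: 17.0, 7.0, 13.2, 0.3, 0.0 → max 17.0
A4 regrets: 13.0, 8.4, 10.5, 16.1, 8.6 → max 16.1
A5 regrets: 3.0, 7.9, 10.7, 8.7, 0.4 → max 10.7
A6 regrets: 5.0, 0.0, 10.4, 0.7, 6.7 → max 10.4
Smallest max regret = 10.4 → A6.

A6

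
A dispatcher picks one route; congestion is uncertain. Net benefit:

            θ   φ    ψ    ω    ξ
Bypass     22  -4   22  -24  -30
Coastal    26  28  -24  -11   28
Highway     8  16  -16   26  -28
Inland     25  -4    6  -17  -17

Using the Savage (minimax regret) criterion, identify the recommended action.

Column bests: θ=26, φ=28, ψ=22, ω=26, ξ=28.
Bypass regrets: 4, 32, 0, 50, 58 → max 58
Coastal regrets: 0, 0, 46, 37, 0 → max 46
Highway regrets: 18, 12, 38, 0, 56 → max 56
Inland regrets: 1, 32, 16, 43, 45 → max 45
Smallest max regret = 45 → Inland.

Inland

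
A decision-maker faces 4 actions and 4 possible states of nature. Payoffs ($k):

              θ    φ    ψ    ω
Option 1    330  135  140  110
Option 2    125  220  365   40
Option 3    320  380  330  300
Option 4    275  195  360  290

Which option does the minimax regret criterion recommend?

Column bests: θ=330, φ=380, ψ=365, ω=300.
Option 1 regrets: 0, 245, 225, 190 → max 245
Option 2 regrets: 205, 160, 0, 260 → max 260
Option 3 regrets: 10, 0, 35, 0 → max 35
Option 4 regrets: 55, 185, 5, 10 → max 185
Smallest max regret = 35 → Option 3.

Option 3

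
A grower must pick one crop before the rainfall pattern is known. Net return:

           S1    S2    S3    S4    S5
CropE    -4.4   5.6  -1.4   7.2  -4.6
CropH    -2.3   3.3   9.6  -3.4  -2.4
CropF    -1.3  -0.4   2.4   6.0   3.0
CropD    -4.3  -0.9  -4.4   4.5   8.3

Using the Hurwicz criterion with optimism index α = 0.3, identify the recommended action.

CropE: 0.3·7.2 + 0.7·(-4.6) = -1.06
CropH: 0.3·9.6 + 0.7·(-3.4) = 0.5
CropF: 0.3·6.0 + 0.7·(-1.3) = 0.89
CropD: 0.3·8.3 + 0.7·(-4.4) = -0.59
Highest Hurwicz score = 0.89 → CropF.

CropF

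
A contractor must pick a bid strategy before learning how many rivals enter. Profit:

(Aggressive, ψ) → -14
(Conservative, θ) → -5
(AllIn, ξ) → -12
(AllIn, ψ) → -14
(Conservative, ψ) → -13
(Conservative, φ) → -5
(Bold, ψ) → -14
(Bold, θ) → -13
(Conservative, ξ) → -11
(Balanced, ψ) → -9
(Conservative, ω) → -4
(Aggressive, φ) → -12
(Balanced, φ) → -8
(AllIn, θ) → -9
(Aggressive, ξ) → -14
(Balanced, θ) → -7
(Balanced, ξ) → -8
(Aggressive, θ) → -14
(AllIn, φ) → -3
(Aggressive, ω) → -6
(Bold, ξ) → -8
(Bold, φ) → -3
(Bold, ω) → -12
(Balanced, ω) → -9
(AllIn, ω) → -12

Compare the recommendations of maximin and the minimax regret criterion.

maximin → Balanced; minimax regret → Conservative (disagree)

Row minima: Conservative=-13, Balanced=-9, Aggressive=-14, Bold=-14, AllIn=-14
Best worst-case = -9 → Balanced.
Column bests: θ=-5, φ=-3, ψ=-9, ω=-4, ξ=-8.
Conservative regrets: 0, 2, 4, 0, 3 → max 4
Balanced regrets: 2, 5, 0, 5, 0 → max 5
Aggressive regrets: 9, 9, 5, 2, 6 → max 9
Bold regrets: 8, 0, 5, 8, 0 → max 8
AllIn regrets: 4, 0, 5, 8, 4 → max 8
Smallest max regret = 4 → Conservative.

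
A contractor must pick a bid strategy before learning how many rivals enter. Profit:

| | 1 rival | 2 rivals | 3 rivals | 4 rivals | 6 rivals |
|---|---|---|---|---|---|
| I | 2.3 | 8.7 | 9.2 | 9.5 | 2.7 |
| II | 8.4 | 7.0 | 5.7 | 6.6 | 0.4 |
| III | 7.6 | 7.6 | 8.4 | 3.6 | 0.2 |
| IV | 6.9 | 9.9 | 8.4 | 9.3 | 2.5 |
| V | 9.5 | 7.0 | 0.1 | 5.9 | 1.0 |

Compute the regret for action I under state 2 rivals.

1.2

Best payoff under 2 rivals is 9.9.
Regret = 9.9 − 8.7 = 1.2.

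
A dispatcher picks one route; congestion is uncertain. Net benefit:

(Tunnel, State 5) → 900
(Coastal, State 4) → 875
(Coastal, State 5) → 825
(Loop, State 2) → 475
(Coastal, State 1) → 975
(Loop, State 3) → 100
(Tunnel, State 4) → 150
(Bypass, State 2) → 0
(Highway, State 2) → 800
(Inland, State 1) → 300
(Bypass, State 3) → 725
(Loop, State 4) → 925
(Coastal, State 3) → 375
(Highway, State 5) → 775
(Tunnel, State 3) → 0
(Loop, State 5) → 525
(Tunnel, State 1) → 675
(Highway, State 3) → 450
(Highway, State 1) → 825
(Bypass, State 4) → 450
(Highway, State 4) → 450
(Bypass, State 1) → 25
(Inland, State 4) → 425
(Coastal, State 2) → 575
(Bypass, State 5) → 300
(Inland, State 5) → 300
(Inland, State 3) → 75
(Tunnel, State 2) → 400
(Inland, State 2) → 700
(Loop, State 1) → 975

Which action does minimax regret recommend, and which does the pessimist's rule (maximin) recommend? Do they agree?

minimax regret → Coastal; maximin → Highway (disagree)

Column bests: State 1=975, State 2=800, State 3=725, State 4=925, State 5=900.
Loop regrets: 0, 325, 625, 0, 375 → max 625
Tunnel regrets: 300, 400, 725, 775, 0 → max 775
Inland regrets: 675, 100, 650, 500, 600 → max 675
Coastal regrets: 0, 225, 350, 50, 75 → max 350
Bypass regrets: 950, 800, 0, 475, 600 → max 950
Highway regrets: 150, 0, 275, 475, 125 → max 475
Smallest max regret = 350 → Coastal.
Row minima: Loop=100, Tunnel=0, Inland=75, Coastal=375, Bypass=0, Highway=450
Best worst-case = 450 → Highway.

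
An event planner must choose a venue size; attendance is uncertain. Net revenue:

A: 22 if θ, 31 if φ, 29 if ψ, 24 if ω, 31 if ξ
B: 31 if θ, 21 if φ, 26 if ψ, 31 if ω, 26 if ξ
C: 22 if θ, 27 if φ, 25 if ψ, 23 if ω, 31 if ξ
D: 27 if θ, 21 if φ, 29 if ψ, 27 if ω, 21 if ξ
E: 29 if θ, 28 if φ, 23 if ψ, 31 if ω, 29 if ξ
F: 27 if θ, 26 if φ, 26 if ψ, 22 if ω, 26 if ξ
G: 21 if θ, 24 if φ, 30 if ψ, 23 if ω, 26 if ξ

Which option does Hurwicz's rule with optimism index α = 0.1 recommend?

E

A: 0.1·31 + 0.9·22 = 22.9
B: 0.1·31 + 0.9·21 = 22
C: 0.1·31 + 0.9·22 = 22.9
D: 0.1·29 + 0.9·21 = 21.8
E: 0.1·31 + 0.9·23 = 23.8
F: 0.1·27 + 0.9·22 = 22.5
G: 0.1·30 + 0.9·21 = 21.9
Highest Hurwicz score = 23.8 → E.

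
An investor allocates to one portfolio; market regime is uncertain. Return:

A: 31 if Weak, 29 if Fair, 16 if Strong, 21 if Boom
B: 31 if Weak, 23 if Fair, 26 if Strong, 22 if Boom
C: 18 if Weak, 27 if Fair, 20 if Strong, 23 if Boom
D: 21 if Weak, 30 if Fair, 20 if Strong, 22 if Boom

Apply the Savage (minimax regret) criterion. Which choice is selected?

B

Column bests: Weak=31, Fair=30, Strong=26, Boom=23.
A regrets: 0, 1, 10, 2 → max 10
B regrets: 0, 7, 0, 1 → max 7
C regrets: 13, 3, 6, 0 → max 13
D regrets: 10, 0, 6, 1 → max 10
Smallest max regret = 7 → B.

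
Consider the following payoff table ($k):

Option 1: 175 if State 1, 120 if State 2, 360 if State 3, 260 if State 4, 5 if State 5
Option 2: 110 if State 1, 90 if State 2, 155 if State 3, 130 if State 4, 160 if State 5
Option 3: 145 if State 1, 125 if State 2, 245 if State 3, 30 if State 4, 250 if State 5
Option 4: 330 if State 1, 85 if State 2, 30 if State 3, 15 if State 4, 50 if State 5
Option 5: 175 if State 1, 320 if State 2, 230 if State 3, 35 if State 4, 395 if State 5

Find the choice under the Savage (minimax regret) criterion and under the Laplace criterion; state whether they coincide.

minimax regret → Option 5; laplace → Option 5 (agree)

Column bests: State 1=330, State 2=320, State 3=360, State 4=260, State 5=395.
Option 1 regrets: 155, 200, 0, 0, 390 → max 390
Option 2 regrets: 220, 230, 205, 130, 235 → max 235
Option 3 regrets: 185, 195, 115, 230, 145 → max 230
Option 4 regrets: 0, 235, 330, 245, 345 → max 345
Option 5 regrets: 155, 0, 130, 225, 0 → max 225
Smallest max regret = 225 → Option 5.
Row averages: Option 1=184, Option 2=129, Option 3=159, Option 4=102, Option 5=231
Highest average = 231 → Option 5.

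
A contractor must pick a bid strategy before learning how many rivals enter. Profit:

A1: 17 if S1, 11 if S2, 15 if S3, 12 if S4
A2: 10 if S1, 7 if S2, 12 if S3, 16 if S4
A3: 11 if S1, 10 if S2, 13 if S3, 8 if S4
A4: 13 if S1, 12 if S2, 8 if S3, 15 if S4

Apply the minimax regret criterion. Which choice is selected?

A1

Column bests: S1=17, S2=12, S3=15, S4=16.
A1 regrets: 0, 1, 0, 4 → max 4
A2 regrets: 7, 5, 3, 0 → max 7
A3 regrets: 6, 2, 2, 8 → max 8
A4 regrets: 4, 0, 7, 1 → max 7
Smallest max regret = 4 → A1.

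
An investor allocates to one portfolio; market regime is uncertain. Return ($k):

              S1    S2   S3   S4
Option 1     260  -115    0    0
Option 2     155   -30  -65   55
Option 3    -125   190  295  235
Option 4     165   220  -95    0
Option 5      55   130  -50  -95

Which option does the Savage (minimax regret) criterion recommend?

Column bests: S1=260, S2=220, S3=295, S4=235.
Option 1 regrets: 0, 335, 295, 235 → max 335
Option 2 regrets: 105, 250, 360, 180 → max 360
Option 3 regrets: 385, 30, 0, 0 → max 385
Option 4 regrets: 95, 0, 390, 235 → max 390
Option 5 regrets: 205, 90, 345, 330 → max 345
Smallest max regret = 335 → Option 1.

Option 1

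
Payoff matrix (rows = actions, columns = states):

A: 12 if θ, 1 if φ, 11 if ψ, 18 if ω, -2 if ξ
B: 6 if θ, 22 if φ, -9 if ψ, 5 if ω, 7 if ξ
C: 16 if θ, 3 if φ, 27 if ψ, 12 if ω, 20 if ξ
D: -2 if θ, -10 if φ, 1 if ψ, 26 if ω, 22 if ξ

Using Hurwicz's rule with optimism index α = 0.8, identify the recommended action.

A: 0.8·18 + 0.2·(-2) = 14
B: 0.8·22 + 0.2·(-9) = 15.8
C: 0.8·27 + 0.2·3 = 22.2
D: 0.8·26 + 0.2·(-10) = 18.8
Highest Hurwicz score = 22.2 → C.

C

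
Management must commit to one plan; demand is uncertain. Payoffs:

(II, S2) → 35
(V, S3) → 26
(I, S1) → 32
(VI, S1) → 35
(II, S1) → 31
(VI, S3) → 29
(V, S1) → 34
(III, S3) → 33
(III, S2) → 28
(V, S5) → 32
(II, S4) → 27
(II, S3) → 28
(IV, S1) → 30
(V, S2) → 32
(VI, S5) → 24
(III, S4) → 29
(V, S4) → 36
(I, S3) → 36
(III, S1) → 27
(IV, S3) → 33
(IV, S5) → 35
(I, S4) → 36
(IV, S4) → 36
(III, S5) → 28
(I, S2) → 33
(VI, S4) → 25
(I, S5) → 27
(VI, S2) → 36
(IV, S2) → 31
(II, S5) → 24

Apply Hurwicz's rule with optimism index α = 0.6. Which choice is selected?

I: 0.6·36 + 0.4·27 = 32.4
II: 0.6·35 + 0.4·24 = 30.6
III: 0.6·33 + 0.4·27 = 30.6
IV: 0.6·36 + 0.4·30 = 33.6
V: 0.6·36 + 0.4·26 = 32
VI: 0.6·36 + 0.4·24 = 31.2
Highest Hurwicz score = 33.6 → IV.

IV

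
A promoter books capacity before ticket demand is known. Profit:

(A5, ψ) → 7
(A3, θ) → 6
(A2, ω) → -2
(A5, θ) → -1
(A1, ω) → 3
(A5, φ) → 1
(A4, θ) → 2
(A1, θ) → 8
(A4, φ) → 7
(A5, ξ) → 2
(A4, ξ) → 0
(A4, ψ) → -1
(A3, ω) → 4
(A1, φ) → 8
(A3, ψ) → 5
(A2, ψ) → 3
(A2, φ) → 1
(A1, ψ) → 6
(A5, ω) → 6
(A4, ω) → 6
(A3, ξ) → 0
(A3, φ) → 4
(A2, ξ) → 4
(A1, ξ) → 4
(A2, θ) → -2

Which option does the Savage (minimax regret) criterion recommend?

A1

Column bests: θ=8, φ=8, ψ=7, ω=6, ξ=4.
A1 regrets: 0, 0, 1, 3, 0 → max 3
A2 regrets: 10, 7, 4, 8, 0 → max 10
A3 regrets: 2, 4, 2, 2, 4 → max 4
A4 regrets: 6, 1, 8, 0, 4 → max 8
A5 regrets: 9, 7, 0, 0, 2 → max 9
Smallest max regret = 3 → A1.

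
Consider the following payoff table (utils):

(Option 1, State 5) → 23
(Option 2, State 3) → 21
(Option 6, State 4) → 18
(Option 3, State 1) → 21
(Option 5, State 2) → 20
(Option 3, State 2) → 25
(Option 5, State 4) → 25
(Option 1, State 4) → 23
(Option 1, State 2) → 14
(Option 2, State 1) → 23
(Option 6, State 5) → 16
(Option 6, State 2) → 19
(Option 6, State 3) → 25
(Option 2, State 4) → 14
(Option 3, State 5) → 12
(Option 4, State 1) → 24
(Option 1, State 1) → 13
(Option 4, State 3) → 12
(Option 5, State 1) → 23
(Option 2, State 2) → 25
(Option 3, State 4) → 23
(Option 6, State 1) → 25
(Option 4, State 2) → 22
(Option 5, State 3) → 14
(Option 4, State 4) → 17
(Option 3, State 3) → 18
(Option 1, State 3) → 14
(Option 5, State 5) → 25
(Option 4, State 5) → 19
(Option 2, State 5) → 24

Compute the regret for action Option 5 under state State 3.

Best payoff under State 3 is 25.
Regret = 25 − 14 = 11.

11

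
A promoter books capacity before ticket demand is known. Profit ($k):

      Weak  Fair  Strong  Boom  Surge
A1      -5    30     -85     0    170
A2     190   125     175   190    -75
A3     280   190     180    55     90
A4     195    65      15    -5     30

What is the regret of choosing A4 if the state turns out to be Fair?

Best payoff under Fair is 190.
Regret = 190 − 65 = 125.

125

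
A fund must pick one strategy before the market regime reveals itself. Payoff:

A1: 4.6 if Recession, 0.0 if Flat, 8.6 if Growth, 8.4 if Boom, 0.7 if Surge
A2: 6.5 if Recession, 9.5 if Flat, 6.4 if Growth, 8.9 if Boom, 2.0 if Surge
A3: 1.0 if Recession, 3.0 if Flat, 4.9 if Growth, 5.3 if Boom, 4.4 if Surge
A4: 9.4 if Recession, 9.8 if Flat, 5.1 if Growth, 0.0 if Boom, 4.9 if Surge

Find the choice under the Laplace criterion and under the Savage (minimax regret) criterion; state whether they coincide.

Row averages: A1=4.46, A2=6.66, A3=3.72, A4=5.84
Highest average = 6.66 → A2.
Column bests: Recession=9.4, Flat=9.8, Growth=8.6, Boom=8.9, Surge=4.9.
A1 regrets: 4.8, 9.8, 0.0, 0.5, 4.2 → max 9.8
A2 regrets: 2.9, 0.3, 2.2, 0.0, 2.9 → max 2.9
A3 regrets: 8.4, 6.8, 3.7, 3.6, 0.5 → max 8.4
A4 regrets: 0.0, 0.0, 3.5, 8.9, 0.0 → max 8.9
Smallest max regret = 2.9 → A2.

laplace → A2; minimax regret → A2 (agree)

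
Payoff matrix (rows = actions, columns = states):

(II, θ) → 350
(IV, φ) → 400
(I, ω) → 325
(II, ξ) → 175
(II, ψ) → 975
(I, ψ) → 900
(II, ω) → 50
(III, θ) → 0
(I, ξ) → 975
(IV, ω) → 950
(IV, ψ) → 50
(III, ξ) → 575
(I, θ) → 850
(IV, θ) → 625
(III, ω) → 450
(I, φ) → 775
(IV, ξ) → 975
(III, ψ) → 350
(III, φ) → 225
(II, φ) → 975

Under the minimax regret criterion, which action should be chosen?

Column bests: θ=850, φ=975, ψ=975, ω=950, ξ=975.
I regrets: 0, 200, 75, 625, 0 → max 625
II regrets: 500, 0, 0, 900, 800 → max 900
III regrets: 850, 750, 625, 500, 400 → max 850
IV regrets: 225, 575, 925, 0, 0 → max 925
Smallest max regret = 625 → I.

I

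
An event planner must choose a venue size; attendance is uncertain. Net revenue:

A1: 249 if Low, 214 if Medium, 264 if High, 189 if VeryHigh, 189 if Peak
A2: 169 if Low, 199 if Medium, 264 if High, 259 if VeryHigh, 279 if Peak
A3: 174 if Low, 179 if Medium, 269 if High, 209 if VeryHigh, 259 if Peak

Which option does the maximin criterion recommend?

Row minima: A1=189, A2=169, A3=174
Best worst-case = 189 → A1.

A1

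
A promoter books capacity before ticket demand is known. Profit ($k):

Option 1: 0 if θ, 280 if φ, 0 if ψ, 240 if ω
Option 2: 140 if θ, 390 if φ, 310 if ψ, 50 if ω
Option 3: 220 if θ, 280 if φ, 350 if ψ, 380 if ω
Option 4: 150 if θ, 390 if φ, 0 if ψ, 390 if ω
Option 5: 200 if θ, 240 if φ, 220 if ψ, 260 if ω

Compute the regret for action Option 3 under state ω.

Best payoff under ω is 390.
Regret = 390 − 380 = 10.

10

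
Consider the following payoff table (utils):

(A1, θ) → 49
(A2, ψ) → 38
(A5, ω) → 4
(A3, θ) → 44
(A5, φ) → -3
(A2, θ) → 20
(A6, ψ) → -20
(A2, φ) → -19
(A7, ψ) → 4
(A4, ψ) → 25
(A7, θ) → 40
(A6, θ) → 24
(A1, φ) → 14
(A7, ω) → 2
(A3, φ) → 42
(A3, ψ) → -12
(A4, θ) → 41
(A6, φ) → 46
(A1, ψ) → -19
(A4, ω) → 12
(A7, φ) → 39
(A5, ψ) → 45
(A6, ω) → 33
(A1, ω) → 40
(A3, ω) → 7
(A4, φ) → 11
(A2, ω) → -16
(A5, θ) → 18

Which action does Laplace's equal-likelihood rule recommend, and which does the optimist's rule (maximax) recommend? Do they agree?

laplace → A4; maximax → A1 (disagree)

Row averages: A1=21, A2=5.75, A3=20.25, A4=22.25, A5=16, A6=20.75, A7=21.25
Highest average = 22.25 → A4.
Row maxima: A1=49, A2=38, A3=44, A4=41, A5=45, A6=46, A7=40
Best best-case = 49 → A1.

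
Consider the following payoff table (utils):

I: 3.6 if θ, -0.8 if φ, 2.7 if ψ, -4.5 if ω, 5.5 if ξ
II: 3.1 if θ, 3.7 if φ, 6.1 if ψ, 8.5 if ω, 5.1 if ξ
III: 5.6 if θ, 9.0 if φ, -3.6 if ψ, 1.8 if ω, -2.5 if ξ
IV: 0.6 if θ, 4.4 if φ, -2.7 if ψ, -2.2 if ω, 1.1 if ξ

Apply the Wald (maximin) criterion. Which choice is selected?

II

Row minima: I=-4.5, II=3.1, III=-3.6, IV=-2.7
Best worst-case = 3.1 → II.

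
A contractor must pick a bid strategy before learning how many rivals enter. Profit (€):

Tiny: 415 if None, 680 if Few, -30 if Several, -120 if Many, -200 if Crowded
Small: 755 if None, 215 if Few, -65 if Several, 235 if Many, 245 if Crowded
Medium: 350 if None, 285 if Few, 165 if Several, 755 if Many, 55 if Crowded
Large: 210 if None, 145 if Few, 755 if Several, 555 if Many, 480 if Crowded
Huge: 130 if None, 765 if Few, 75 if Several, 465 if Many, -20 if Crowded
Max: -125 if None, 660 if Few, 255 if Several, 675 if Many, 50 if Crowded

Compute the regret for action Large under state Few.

Best payoff under Few is 765.
Regret = 765 − 145 = 620.

620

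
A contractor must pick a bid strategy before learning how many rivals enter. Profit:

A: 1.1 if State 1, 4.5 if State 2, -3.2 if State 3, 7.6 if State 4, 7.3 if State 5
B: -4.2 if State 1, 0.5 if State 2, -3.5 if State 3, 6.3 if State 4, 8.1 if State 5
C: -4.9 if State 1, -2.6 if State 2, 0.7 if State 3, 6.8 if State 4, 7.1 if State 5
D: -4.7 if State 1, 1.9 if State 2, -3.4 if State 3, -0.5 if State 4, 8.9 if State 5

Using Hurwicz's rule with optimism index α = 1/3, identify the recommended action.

A

A: 1/3·7.6 + 2/3·(-3.2) = 0.4
B: 1/3·8.1 + 2/3·(-4.2) = -0.1
C: 1/3·7.1 + 2/3·(-4.9) = -0.9
D: 1/3·8.9 + 2/3·(-4.7) = -1/6
Highest Hurwicz score = 0.4 → A.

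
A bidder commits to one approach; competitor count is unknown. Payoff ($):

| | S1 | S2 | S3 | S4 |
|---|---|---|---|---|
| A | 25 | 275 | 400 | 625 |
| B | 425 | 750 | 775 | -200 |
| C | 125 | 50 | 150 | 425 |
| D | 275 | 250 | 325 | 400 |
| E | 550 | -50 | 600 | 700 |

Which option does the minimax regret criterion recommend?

D

Column bests: S1=550, S2=750, S3=775, S4=700.
A regrets: 525, 475, 375, 75 → max 525
B regrets: 125, 0, 0, 900 → max 900
C regrets: 425, 700, 625, 275 → max 700
D regrets: 275, 500, 450, 300 → max 500
E regrets: 0, 800, 175, 0 → max 800
Smallest max regret = 500 → D.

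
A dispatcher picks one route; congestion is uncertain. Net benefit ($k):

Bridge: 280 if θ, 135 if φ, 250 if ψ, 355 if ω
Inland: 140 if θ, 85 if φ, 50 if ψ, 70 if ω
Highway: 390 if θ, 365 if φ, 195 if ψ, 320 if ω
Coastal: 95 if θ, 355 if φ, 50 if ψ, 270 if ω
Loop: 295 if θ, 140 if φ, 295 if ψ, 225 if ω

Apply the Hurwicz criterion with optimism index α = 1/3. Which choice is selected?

Highway

Bridge: 1/3·355 + 2/3·135 = 625/3
Inland: 1/3·140 + 2/3·50 = 80
Highway: 1/3·390 + 2/3·195 = 260
Coastal: 1/3·355 + 2/3·50 = 455/3
Loop: 1/3·295 + 2/3·140 = 575/3
Highest Hurwicz score = 260 → Highway.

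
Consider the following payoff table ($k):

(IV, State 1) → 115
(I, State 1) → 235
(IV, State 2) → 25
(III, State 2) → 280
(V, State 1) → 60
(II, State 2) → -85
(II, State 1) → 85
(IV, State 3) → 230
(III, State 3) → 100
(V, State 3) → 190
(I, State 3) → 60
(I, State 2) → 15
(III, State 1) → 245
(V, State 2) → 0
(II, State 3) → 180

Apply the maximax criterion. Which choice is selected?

III

Row maxima: I=235, II=180, III=280, IV=230, V=190
Best best-case = 280 → III.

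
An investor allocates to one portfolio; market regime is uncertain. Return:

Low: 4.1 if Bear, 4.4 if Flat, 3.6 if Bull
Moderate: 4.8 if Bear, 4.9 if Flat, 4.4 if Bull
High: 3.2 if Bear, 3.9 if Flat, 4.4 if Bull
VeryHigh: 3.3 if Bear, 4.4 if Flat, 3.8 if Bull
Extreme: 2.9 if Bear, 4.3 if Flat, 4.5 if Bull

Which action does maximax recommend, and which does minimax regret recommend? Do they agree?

maximax → Moderate; minimax regret → Moderate (agree)

Row maxima: Low=4.4, Moderate=4.9, High=4.4, VeryHigh=4.4, Extreme=4.5
Best best-case = 4.9 → Moderate.
Column bests: Bear=4.8, Flat=4.9, Bull=4.5.
Low regrets: 0.7, 0.5, 0.9 → max 0.9
Moderate regrets: 0.0, 0.0, 0.1 → max 0.1
High regrets: 1.6, 1.0, 0.1 → max 1.6
VeryHigh regrets: 1.5, 0.5, 0.7 → max 1.5
Extreme regrets: 1.9, 0.6, 0.0 → max 1.9
Smallest max regret = 0.1 → Moderate.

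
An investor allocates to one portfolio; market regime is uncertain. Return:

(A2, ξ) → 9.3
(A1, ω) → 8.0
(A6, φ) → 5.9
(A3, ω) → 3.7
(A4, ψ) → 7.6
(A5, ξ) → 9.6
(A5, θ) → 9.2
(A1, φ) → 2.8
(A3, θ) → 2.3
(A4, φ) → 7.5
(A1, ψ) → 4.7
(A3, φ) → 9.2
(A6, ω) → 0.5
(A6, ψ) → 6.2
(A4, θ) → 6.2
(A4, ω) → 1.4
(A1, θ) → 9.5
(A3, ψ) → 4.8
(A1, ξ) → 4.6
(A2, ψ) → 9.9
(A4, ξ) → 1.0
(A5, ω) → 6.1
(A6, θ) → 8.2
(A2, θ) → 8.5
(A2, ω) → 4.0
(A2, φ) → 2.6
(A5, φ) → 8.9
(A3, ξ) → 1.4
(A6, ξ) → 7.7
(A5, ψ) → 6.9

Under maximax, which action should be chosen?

Row maxima: A1=9.5, A2=9.9, A3=9.2, A4=7.6, A5=9.6, A6=8.2
Best best-case = 9.9 → A2.

A2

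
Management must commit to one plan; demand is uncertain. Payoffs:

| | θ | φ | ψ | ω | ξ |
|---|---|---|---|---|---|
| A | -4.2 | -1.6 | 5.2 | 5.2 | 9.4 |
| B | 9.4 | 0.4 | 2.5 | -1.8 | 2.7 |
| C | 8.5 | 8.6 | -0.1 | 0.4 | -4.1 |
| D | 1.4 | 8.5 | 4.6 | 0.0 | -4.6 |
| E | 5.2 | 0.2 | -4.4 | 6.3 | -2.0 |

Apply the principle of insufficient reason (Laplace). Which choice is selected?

A

Row averages: A=2.8, B=2.64, C=2.66, D=1.98, E=1.06
Highest average = 2.8 → A.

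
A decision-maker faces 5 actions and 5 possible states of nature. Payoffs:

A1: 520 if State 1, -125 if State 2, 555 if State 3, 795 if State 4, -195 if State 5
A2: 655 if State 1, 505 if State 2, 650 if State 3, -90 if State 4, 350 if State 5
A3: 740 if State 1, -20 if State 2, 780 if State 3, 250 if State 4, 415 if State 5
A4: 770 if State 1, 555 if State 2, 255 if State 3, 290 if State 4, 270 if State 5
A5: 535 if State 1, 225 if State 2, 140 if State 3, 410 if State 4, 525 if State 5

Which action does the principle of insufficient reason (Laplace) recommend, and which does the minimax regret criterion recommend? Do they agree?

laplace → A3; minimax regret → A4 (disagree)

Row averages: A1=310, A2=414, A3=433, A4=428, A5=367
Highest average = 433 → A3.
Column bests: State 1=770, State 2=555, State 3=780, State 4=795, State 5=525.
A1 regrets: 250, 680, 225, 0, 720 → max 720
A2 regrets: 115, 50, 130, 885, 175 → max 885
A3 regrets: 30, 575, 0, 545, 110 → max 575
A4 regrets: 0, 0, 525, 505, 255 → max 525
A5 regrets: 235, 330, 640, 385, 0 → max 640
Smallest max regret = 525 → A4.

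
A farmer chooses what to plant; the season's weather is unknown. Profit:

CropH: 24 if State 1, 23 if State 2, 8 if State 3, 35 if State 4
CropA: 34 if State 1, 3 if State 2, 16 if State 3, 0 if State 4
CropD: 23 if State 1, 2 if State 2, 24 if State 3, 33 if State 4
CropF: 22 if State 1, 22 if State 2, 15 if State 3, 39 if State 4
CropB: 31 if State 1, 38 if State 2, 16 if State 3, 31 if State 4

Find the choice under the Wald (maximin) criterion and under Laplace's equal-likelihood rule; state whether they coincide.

maximin → CropB; laplace → CropB (agree)

Row minima: CropH=8, CropA=0, CropD=2, CropF=15, CropB=16
Best worst-case = 16 → CropB.
Row averages: CropH=22.5, CropA=13.25, CropD=20.5, CropF=24.5, CropB=29
Highest average = 29 → CropB.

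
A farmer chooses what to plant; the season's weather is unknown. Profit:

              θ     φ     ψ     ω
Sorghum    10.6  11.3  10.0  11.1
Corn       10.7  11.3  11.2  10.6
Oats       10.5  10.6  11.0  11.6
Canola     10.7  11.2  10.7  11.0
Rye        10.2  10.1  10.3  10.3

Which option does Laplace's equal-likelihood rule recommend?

Corn

Row averages: Sorghum=10.75, Corn=10.95, Oats=10.925, Canola=10.9, Rye=10.225
Highest average = 10.95 → Corn.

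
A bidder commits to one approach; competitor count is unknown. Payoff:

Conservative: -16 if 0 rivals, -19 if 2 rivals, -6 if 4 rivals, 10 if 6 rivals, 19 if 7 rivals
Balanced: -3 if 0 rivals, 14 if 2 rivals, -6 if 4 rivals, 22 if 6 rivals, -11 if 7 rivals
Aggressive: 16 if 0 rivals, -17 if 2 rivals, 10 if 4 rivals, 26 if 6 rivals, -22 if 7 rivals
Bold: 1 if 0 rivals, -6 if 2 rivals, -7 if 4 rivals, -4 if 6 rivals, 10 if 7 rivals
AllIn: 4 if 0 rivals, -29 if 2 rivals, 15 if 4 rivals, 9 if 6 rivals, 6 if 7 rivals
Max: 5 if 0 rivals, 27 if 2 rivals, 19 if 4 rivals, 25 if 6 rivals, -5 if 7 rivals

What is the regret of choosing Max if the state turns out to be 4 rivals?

Best payoff under 4 rivals is 19.
Regret = 19 − 19 = 0.

0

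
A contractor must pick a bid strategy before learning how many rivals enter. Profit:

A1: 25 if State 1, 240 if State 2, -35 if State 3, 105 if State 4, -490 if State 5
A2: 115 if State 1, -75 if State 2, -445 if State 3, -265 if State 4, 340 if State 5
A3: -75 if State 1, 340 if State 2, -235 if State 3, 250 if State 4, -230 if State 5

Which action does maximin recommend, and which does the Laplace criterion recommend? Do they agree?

Row minima: A1=-490, A2=-445, A3=-235
Best worst-case = -235 → A3.
Row averages: A1=-31, A2=-66, A3=10
Highest average = 10 → A3.

maximin → A3; laplace → A3 (agree)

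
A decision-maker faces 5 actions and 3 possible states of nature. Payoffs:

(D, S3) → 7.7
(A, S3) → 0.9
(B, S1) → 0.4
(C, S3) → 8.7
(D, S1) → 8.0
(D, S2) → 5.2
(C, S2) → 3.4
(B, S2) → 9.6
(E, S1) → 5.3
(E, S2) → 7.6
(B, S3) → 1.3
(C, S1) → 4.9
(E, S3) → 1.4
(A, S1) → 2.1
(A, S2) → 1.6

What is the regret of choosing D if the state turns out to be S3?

Best payoff under S3 is 8.7.
Regret = 8.7 − 7.7 = 1.0.

1.0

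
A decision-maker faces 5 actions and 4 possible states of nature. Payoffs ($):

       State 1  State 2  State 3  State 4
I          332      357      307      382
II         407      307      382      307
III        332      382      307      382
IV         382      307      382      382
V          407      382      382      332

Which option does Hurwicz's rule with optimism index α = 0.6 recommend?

V

I: 0.6·382 + 0.4·307 = 352
II: 0.6·407 + 0.4·307 = 367
III: 0.6·382 + 0.4·307 = 352
IV: 0.6·382 + 0.4·307 = 352
V: 0.6·407 + 0.4·332 = 377
Highest Hurwicz score = 377 → V.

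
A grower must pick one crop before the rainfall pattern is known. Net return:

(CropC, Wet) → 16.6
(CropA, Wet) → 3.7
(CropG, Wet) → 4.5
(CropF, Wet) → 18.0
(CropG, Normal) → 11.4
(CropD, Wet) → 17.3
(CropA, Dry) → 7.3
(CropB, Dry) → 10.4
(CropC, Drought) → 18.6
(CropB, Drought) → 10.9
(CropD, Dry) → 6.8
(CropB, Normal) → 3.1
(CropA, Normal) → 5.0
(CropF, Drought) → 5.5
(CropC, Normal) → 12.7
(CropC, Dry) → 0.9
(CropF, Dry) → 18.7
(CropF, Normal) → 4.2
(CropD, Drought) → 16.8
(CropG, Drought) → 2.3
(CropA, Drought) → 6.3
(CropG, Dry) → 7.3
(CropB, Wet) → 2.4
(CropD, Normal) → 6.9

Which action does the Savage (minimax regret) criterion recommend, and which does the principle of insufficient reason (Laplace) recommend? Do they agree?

Column bests: Drought=18.6, Dry=18.7, Normal=12.7, Wet=18.0.
CropD regrets: 1.8, 11.9, 5.8, 0.7 → max 11.9
CropF regrets: 13.1, 0.0, 8.5, 0.0 → max 13.1
CropC regrets: 0.0, 17.8, 0.0, 1.4 → max 17.8
CropG regrets: 16.3, 11.4, 1.3, 13.5 → max 16.3
CropA regrets: 12.3, 11.4, 7.7, 14.3 → max 14.3
CropB regrets: 7.7, 8.3, 9.6, 15.6 → max 15.6
Smallest max regret = 11.9 → CropD.
Row averages: CropD=11.95, CropF=11.6, CropC=12.2, CropG=6.375, CropA=5.575, CropB=6.7
Highest average = 12.2 → CropC.

minimax regret → CropD; laplace → CropC (disagree)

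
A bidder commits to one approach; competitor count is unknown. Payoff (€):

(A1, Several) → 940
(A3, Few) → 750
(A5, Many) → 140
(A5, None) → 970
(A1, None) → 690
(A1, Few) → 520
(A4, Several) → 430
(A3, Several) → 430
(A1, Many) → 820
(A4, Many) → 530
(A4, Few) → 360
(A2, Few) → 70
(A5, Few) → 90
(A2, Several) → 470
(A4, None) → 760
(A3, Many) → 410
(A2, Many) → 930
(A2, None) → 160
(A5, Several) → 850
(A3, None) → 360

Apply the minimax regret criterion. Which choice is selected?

A1

Column bests: None=970, Few=750, Several=940, Many=930.
A1 regrets: 280, 230, 0, 110 → max 280
A2 regrets: 810, 680, 470, 0 → max 810
A3 regrets: 610, 0, 510, 520 → max 610
A4 regrets: 210, 390, 510, 400 → max 510
A5 regrets: 0, 660, 90, 790 → max 790
Smallest max regret = 280 → A1.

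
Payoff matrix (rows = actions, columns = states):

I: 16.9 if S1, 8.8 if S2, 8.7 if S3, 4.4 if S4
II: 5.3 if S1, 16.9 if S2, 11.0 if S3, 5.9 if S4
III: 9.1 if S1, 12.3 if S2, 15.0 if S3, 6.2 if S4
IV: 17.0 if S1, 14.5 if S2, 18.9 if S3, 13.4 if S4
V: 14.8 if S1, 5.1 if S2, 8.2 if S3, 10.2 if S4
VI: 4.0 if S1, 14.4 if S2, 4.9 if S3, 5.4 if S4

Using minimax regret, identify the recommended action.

Column bests: S1=17.0, S2=16.9, S3=18.9, S4=13.4.
I regrets: 0.1, 8.1, 10.2, 9.0 → max 10.2
II regrets: 11.7, 0.0, 7.9, 7.5 → max 11.7
III regrets: 7.9, 4.6, 3.9, 7.2 → max 7.9
IV regrets: 0.0, 2.4, 0.0, 0.0 → max 2.4
V regrets: 2.2, 11.8, 10.7, 3.2 → max 11.8
VI regrets: 13.0, 2.5, 14.0, 8.0 → max 14.0
Smallest max regret = 2.4 → IV.

IV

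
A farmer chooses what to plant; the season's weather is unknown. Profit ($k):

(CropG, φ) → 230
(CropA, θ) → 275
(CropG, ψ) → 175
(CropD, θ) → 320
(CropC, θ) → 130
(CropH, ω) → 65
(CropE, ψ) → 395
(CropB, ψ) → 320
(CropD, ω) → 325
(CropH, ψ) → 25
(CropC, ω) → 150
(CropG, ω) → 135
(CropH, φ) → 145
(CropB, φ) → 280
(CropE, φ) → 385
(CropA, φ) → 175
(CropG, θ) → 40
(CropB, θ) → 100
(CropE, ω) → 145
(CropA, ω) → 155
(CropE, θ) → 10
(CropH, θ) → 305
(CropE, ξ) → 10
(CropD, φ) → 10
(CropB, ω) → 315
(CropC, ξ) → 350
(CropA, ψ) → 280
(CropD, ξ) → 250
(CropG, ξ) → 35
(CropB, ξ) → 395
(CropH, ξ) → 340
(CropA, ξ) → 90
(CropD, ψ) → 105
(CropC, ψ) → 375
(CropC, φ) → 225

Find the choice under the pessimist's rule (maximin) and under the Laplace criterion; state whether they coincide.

maximin → CropC; laplace → CropB (disagree)

Row minima: CropB=100, CropH=25, CropC=130, CropA=90, CropD=10, CropE=10, CropG=35
Best worst-case = 130 → CropC.
Row averages: CropB=282, CropH=176, CropC=246, CropA=195, CropD=202, CropE=189, CropG=123
Highest average = 282 → CropB.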